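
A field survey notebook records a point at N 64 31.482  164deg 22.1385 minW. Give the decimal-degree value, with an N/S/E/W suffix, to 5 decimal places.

64.52470° N, 164.36898° W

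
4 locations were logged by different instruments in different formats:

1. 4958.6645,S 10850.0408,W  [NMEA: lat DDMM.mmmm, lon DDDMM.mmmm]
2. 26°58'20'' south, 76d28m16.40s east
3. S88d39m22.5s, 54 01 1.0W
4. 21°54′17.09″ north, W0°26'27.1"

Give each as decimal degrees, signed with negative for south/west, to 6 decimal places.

1. -49.977742, -108.834013
2. -26.972222, 76.471222
3. -88.656250, -54.016944
4. 21.904747, -0.440861

Point 1:
  Lat: split at 2 digits → 49° and 58.6645′; 49 + 58.6645/60 = 49.9777417
  S → negative
  λ: split at 3 digits → 108° and 50.0408′; 108 + 50.0408/60 = 108.8340133
  W → negative
Point 2:
  Lat: 26° + 58/60 + 20/3600 = 26 + 0.966667 + 0.005556 = 26.9722222
  S → negative
  Longitude: 28′ + 16.4″ = 28.27333′; 76 + 28.27333/60 = 76.4712222
  E → positive
Point 3:
  φ: 88 + 39/60 + 22.5/3600 = 88.6562500
  S ⇒ negate
  Lon: 1′ + 1″ = 1.01667′; 54 + 1.01667/60 = 54.0169444
  W ⇒ negate
Point 4:
  Latitude: 54′ + 17.09″ = 54.28483′; 21 + 54.28483/60 = 21.9047472
  N ⇒ keep positive
  Longitude: 26′ + 27.1″ = 26.45167′; 0 + 26.45167/60 = 0.4408611
  W ⇒ negate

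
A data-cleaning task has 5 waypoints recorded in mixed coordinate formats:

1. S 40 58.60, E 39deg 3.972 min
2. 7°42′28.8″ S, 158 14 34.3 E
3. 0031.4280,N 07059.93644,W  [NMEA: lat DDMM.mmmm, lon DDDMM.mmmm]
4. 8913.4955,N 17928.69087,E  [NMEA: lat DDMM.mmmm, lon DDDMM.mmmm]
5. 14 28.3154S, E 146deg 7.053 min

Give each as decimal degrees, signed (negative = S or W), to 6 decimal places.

1. -40.976667, 39.066200
2. -7.708000, 158.242861
3. 0.523800, -70.998941
4. 89.224925, 179.478181
5. -14.471923, 146.117550

Point 1:
  φ: 58.6′ = 0.976667°; total 40.9766667
  S ⇒ negate
  Lon: 3.972′ = 0.066200°; total 39.0662000
  E ⇒ keep positive
Point 2:
  φ: 7° + 42/60 + 28.8/3600 = 7 + 0.700000 + 0.008000 = 7.7080000
  S ⇒ negate
  λ: 158° + 14/60 + 34.3/3600 = 158 + 0.233333 + 0.009528 = 158.2428611
  E → positive
Point 3:
  φ: degrees = first 2 digits = 0, minutes = 31.428; 0 + 31.428/60 = 0.5238000
  N ⇒ keep positive
  Longitude: degrees = first 3 digits = 70, minutes = 59.93644; 70 + 59.93644/60 = 70.9989407
  W ⇒ negate
Point 4:
  Latitude: degrees = first 2 digits = 89, minutes = 13.4955; 89 + 13.4955/60 = 89.2249250
  N ⇒ keep positive
  λ: split at 3 digits → 179° and 28.69087′; 179 + 28.69087/60 = 179.4781812
  E ⇒ keep positive
Point 5:
  Lat: 14 + 28.3154/60 = 14.4719233
  S ⇒ negate
  Lon: 7.053′ = 0.117550°; total 146.1175500
  E → positive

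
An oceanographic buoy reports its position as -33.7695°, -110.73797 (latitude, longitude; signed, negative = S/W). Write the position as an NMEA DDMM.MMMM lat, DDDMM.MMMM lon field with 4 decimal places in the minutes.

3346.1700,S / 11044.2782,W

Latitude is negative → S; |value| = 33.769500
φ: 33° + 0.769500 × 60 = 33° 46.170000′
Longitude is negative → W; |value| = 110.737970
Longitude: minutes = (110.737970 − 110) × 60 = 44.278200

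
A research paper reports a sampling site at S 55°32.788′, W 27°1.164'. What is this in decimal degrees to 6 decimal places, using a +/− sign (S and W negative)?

Lat: 32.788′ = 0.546467°; total 55.5464667
S → negative
λ: 27 + 1.164/60 = 27.0194000
W ⇒ negate

-55.546467, -27.019400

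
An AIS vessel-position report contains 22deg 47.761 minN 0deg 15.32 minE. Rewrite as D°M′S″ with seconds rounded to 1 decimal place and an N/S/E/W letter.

22°47′45.7″ N, 0°15′19.2″ E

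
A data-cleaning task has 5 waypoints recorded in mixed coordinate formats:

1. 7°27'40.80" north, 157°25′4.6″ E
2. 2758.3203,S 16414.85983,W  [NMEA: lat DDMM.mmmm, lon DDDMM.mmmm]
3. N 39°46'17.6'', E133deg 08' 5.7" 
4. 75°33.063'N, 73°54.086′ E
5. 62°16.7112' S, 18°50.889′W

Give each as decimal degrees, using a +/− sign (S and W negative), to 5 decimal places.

1. 7.46133, 157.41794
2. -27.97201, -164.24766
3. 39.77156, 133.13492
4. 75.55105, 73.90143
5. -62.27852, -18.84815

Point 1:
  Lat: 7 + 27/60 + 40.8/3600 = 7.461333
  N → positive
  Longitude: 157° + 25/60 + 4.6/3600 = 157 + 0.416667 + 0.001278 = 157.417944
  E ⇒ keep positive
Point 2:
  φ: degrees = first 2 digits = 27, minutes = 58.3203; 27 + 58.3203/60 = 27.972005
  hemisphere S, so the sign is −
  Longitude: split at 3 digits → 164° and 14.85983′; 164 + 14.85983/60 = 164.247664
  W ⇒ negate
Point 3:
  φ: 39° + 46/60 + 17.6/3600 = 39 + 0.766667 + 0.004889 = 39.771556
  N → positive
  λ: 133° + 8/60 + 5.7/3600 = 133 + 0.133333 + 0.001583 = 133.134917
  E → positive
Point 4:
  φ: 75 + 33.063/60 = 75.551050
  N → positive
  Lon: 54.086′ = 0.901433°; total 73.901433
  E ⇒ keep positive
Point 5:
  Lat: 16.7112′ = 0.278520°; total 62.278520
  S ⇒ negate
  Longitude: 18 + 50.889/60 = 18.848150
  W ⇒ negate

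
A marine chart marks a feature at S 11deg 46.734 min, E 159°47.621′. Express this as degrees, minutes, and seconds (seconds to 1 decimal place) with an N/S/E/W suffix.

φ: fractional minutes 0.73400 × 60 = 44.040″
Lon: 47.62100′ → 47′ and 0.62100 × 60 = 37.260″

11°46′44.0″ S, 159°47′37.3″ E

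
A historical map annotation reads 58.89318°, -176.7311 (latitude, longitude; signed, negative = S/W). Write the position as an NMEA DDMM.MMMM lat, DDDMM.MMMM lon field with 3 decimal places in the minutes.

5853.591,N / 17643.866,W

φ: fractional part 0.893180 → 53.59080 minutes
Longitude is negative → W; |value| = 176.731100
Lon: 176° + 0.731100 × 60 = 176° 43.86600′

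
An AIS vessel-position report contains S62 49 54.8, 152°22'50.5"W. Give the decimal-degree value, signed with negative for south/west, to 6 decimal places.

Lat: 62 + 49/60 + 54.8/3600 = 62.8318889
hemisphere S, so the sign is −
Lon: 152 + 22/60 + 50.5/3600 = 152.3806944
W ⇒ negate

-62.831889, -152.380694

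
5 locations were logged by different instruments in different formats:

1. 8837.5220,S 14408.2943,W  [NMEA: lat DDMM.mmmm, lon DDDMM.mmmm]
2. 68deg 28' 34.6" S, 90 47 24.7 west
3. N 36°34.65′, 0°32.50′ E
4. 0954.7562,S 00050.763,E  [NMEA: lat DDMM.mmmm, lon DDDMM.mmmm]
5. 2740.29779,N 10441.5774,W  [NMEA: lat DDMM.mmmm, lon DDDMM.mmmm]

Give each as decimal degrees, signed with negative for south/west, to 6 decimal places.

Point 1:
  Latitude: degrees = first 2 digits = 88, minutes = 37.522; 88 + 37.522/60 = 88.6253667
  S → negative
  Lon: split at 3 digits → 144° and 8.2943′; 144 + 8.2943/60 = 144.1382383
  W → negative
Point 2:
  Latitude: 68° + 28/60 + 34.6/3600 = 68 + 0.466667 + 0.009611 = 68.4762778
  S ⇒ negate
  Lon: 47′ + 24.7″ = 47.41167′; 90 + 47.41167/60 = 90.7901944
  hemisphere W, so the sign is −
Point 3:
  φ: 34.65′ = 0.577500°; total 36.5775000
  N ⇒ keep positive
  Lon: 32.5′ = 0.541667°; total 0.5416667
  E → positive
Point 4:
  Lat: split at 2 digits → 09° and 54.7562′; 9 + 54.7562/60 = 9.9126033
  S → negative
  Longitude: split at 3 digits → 000° and 50.763′; 0 + 50.763/60 = 0.8460500
  E → positive
Point 5:
  Latitude: degrees = first 2 digits = 27, minutes = 40.29779; 27 + 40.29779/60 = 27.6716298
  N ⇒ keep positive
  Longitude: degrees = first 3 digits = 104, minutes = 41.5774; 104 + 41.5774/60 = 104.6929567
  W → negative

1. -88.625367, -144.138238
2. -68.476278, -90.790194
3. 36.577500, 0.541667
4. -9.912603, 0.846050
5. 27.671630, -104.692957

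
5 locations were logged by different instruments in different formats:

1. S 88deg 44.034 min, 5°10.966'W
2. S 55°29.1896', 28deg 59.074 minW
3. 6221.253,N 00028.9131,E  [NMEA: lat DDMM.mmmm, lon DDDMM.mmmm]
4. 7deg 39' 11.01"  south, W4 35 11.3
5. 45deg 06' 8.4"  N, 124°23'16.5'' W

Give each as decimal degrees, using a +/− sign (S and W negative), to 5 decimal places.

1. -88.73390, -5.18277
2. -55.48649, -28.98457
3. 62.35422, 0.48189
4. -7.65306, -4.58647
5. 45.10233, -124.38792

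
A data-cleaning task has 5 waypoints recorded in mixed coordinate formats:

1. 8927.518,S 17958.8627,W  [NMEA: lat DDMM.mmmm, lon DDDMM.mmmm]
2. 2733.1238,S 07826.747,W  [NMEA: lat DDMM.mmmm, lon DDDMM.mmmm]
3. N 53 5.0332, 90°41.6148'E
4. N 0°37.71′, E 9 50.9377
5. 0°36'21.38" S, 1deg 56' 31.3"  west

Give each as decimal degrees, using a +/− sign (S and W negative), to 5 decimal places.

Point 1:
  Lat: split at 2 digits → 89° and 27.518′; 89 + 27.518/60 = 89.458633
  S ⇒ negate
  Lon: degrees = first 3 digits = 179, minutes = 58.8627; 179 + 58.8627/60 = 179.981045
  W ⇒ negate
Point 2:
  Latitude: degrees = first 2 digits = 27, minutes = 33.1238; 27 + 33.1238/60 = 27.552063
  S → negative
  λ: split at 3 digits → 078° and 26.747′; 78 + 26.747/60 = 78.445783
  hemisphere W, so the sign is −
Point 3:
  Latitude: 5.0332′ = 0.083887°; total 53.083887
  N → positive
  Longitude: 41.6148′ = 0.693580°; total 90.693580
  E → positive
Point 4:
  φ: 37.71′ = 0.628500°; total 0.628500
  N ⇒ keep positive
  λ: 9 + 50.9377/60 = 9.848962
  E ⇒ keep positive
Point 5:
  Latitude: 0° + 36/60 + 21.38/3600 = 0 + 0.600000 + 0.005939 = 0.605939
  S ⇒ negate
  λ: 1° + 56/60 + 31.3/3600 = 1 + 0.933333 + 0.008694 = 1.942028
  hemisphere W, so the sign is −

1. -89.45863, -179.98105
2. -27.55206, -78.44578
3. 53.08389, 90.69358
4. 0.62850, 9.84896
5. -0.60594, -1.94203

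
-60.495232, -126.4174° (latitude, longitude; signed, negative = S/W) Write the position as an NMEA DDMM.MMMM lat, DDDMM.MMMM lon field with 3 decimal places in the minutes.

Latitude is negative → S; |value| = 60.495232
φ: 60° + 0.495232 × 60 = 60° 29.71392′
Longitude is negative → W; |value| = 126.417400
λ: minutes = (126.417400 − 126) × 60 = 25.04400

6029.714,S / 12625.044,W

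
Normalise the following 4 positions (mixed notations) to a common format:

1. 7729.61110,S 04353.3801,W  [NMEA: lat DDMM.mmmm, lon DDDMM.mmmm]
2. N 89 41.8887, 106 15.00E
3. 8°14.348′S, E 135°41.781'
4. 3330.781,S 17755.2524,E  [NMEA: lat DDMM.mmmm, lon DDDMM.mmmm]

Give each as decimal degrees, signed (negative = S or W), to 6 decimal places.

Point 1:
  Lat: split at 2 digits → 77° and 29.6111′; 77 + 29.6111/60 = 77.4935183
  S → negative
  λ: split at 3 digits → 043° and 53.3801′; 43 + 53.3801/60 = 43.8896683
  W ⇒ negate
Point 2:
  Lat: 41.8887′ = 0.698145°; total 89.6981450
  N ⇒ keep positive
  Longitude: 106 + 15/60 = 106.2500000
  E ⇒ keep positive
Point 3:
  Latitude: 14.348′ = 0.239133°; total 8.2391333
  hemisphere S, so the sign is −
  λ: 135 + 41.781/60 = 135.6963500
  E → positive
Point 4:
  φ: split at 2 digits → 33° and 30.781′; 33 + 30.781/60 = 33.5130167
  hemisphere S, so the sign is −
  λ: degrees = first 3 digits = 177, minutes = 55.2524; 177 + 55.2524/60 = 177.9208733
  E → positive

1. -77.493518, -43.889668
2. 89.698145, 106.250000
3. -8.239133, 135.696350
4. -33.513017, 177.920873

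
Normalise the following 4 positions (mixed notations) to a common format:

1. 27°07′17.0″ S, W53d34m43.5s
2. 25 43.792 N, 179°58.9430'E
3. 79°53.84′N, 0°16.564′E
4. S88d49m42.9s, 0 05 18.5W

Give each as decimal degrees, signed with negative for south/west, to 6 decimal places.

Point 1:
  Lat: 7′ + 17″ = 7.28333′; 27 + 7.28333/60 = 27.1213889
  S ⇒ negate
  λ: 53 + 34/60 + 43.5/3600 = 53.5787500
  W ⇒ negate
Point 2:
  φ: 43.792′ = 0.729867°; total 25.7298667
  N → positive
  Longitude: 58.943′ = 0.982383°; total 179.9823833
  E → positive
Point 3:
  Lat: 79 + 53.84/60 = 79.8973333
  N → positive
  Longitude: 0 + 16.564/60 = 0.2760667
  E → positive
Point 4:
  Latitude: 88 + 49/60 + 42.9/3600 = 88.8285833
  S ⇒ negate
  Lon: 5′ + 18.5″ = 5.30833′; 0 + 5.30833/60 = 0.0884722
  W ⇒ negate

1. -27.121389, -53.578750
2. 25.729867, 179.982383
3. 79.897333, 0.276067
4. -88.828583, -0.088472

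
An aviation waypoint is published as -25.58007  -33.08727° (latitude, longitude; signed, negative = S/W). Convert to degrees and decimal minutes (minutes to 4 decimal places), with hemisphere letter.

25° 34.8042′ S, 33° 5.2362′ W

Latitude is negative → S; |value| = 25.580070
Lat: 25° + 0.580070 × 60 = 25° 34.804200′
Longitude is negative → W; |value| = 33.087270
Lon: 33° + 0.087270 × 60 = 33° 5.236200′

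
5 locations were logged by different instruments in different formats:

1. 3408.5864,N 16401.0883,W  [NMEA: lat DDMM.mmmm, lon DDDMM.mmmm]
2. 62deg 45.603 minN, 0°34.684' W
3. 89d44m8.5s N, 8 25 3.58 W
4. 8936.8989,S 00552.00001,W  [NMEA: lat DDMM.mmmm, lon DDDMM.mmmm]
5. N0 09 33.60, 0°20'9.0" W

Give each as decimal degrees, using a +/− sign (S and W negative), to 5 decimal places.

Point 1:
  Lat: degrees = first 2 digits = 34, minutes = 8.5864; 34 + 8.5864/60 = 34.143107
  N → positive
  Longitude: degrees = first 3 digits = 164, minutes = 1.0883; 164 + 1.0883/60 = 164.018138
  hemisphere W, so the sign is −
Point 2:
  φ: 62 + 45.603/60 = 62.760050
  N → positive
  Lon: 34.684′ = 0.578067°; total 0.578067
  hemisphere W, so the sign is −
Point 3:
  Lat: 89 + 44/60 + 8.5/3600 = 89.735694
  N → positive
  Lon: 25′ + 3.58″ = 25.05967′; 8 + 25.05967/60 = 8.417661
  hemisphere W, so the sign is −
Point 4:
  φ: degrees = first 2 digits = 89, minutes = 36.8989; 89 + 36.8989/60 = 89.614982
  S ⇒ negate
  λ: degrees = first 3 digits = 5, minutes = 52.00001; 5 + 52.00001/60 = 5.866667
  W ⇒ negate
Point 5:
  Latitude: 9′ + 33.6″ = 9.56000′; 0 + 9.56000/60 = 0.159333
  N ⇒ keep positive
  Longitude: 0° + 20/60 + 9/3600 = 0 + 0.333333 + 0.002500 = 0.335833
  W → negative

1. 34.14311, -164.01814
2. 62.76005, -0.57807
3. 89.73569, -8.41766
4. -89.61498, -5.86667
5. 0.15933, -0.33583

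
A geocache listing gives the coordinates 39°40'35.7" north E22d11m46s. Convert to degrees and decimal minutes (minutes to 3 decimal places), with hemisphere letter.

39° 40.595′ N, 22° 11.767′ E

Lat: seconds/60 = 0.59500; minutes = 40 + 0.59500 = 40.59500
Lon: seconds/60 = 0.76667; minutes = 11 + 0.76667 = 11.76667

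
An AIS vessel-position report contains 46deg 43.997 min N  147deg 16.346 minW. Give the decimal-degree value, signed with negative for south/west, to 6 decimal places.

Latitude: 43.997′ = 0.733283°; total 46.7332833
N ⇒ keep positive
Longitude: 147 + 16.346/60 = 147.2724333
W ⇒ negate

46.733283, -147.272433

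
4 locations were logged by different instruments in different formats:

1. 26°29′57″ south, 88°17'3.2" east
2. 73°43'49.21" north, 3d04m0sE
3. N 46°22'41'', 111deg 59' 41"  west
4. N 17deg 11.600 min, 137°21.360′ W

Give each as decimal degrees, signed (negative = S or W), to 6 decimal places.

1. -26.499167, 88.284222
2. 73.730336, 3.066667
3. 46.378056, -111.994722
4. 17.193333, -137.356000

Point 1:
  Lat: 29′ + 57″ = 29.95000′; 26 + 29.95000/60 = 26.4991667
  hemisphere S, so the sign is −
  Lon: 17′ + 3.2″ = 17.05333′; 88 + 17.05333/60 = 88.2842222
  E ⇒ keep positive
Point 2:
  Lat: 43′ + 49.21″ = 43.82017′; 73 + 43.82017/60 = 73.7303361
  N ⇒ keep positive
  λ: 3 + 4/60 + 0/3600 = 3.0666667
  E → positive
Point 3:
  Latitude: 46 + 22/60 + 41/3600 = 46.3780556
  N → positive
  λ: 59′ + 41″ = 59.68333′; 111 + 59.68333/60 = 111.9947222
  W → negative
Point 4:
  Lat: 17 + 11.6/60 = 17.1933333
  N ⇒ keep positive
  Longitude: 137 + 21.36/60 = 137.3560000
  W ⇒ negate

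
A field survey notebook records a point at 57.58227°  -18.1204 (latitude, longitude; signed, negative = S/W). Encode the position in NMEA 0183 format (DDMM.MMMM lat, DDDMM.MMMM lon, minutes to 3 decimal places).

5734.936,N / 01807.224,W

Lat: 57° + 0.582270 × 60 = 57° 34.93620′
Longitude is negative → W; |value| = 18.120400
Longitude: 18° + 0.120400 × 60 = 18° 7.22400′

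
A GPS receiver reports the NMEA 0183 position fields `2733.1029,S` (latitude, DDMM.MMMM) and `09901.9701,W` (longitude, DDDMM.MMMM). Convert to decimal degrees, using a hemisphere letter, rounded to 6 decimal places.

27.551715° S, 99.032835° W

Lat: degrees = first 2 digits = 27, minutes = 33.1029; 27 + 33.1029/60 = 27.5517150
Lon: split at 3 digits → 099° and 1.9701′; 99 + 1.9701/60 = 99.0328350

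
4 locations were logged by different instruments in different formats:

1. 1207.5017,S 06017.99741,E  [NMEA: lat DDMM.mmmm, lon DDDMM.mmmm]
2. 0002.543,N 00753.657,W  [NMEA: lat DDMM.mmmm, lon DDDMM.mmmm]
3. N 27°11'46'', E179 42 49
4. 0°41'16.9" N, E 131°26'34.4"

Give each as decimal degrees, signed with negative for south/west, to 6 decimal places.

1. -12.125028, 60.299957
2. 0.042383, -7.894283
3. 27.196111, 179.713611
4. 0.688028, 131.442889

Point 1:
  φ: split at 2 digits → 12° and 7.5017′; 12 + 7.5017/60 = 12.1250283
  hemisphere S, so the sign is −
  Longitude: split at 3 digits → 060° and 17.99741′; 60 + 17.99741/60 = 60.2999568
  E → positive
Point 2:
  Lat: degrees = first 2 digits = 0, minutes = 2.543; 0 + 2.543/60 = 0.0423833
  N → positive
  λ: degrees = first 3 digits = 7, minutes = 53.657; 7 + 53.657/60 = 7.8942833
  W ⇒ negate
Point 3:
  Lat: 11′ + 46″ = 11.76667′; 27 + 11.76667/60 = 27.1961111
  N ⇒ keep positive
  λ: 179 + 42/60 + 49/3600 = 179.7136111
  E → positive
Point 4:
  φ: 0 + 41/60 + 16.9/3600 = 0.6880278
  N ⇒ keep positive
  Longitude: 131 + 26/60 + 34.4/3600 = 131.4428889
  E ⇒ keep positive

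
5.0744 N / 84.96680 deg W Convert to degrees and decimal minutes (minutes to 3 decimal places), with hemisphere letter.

5° 4.464′ N, 84° 58.008′ W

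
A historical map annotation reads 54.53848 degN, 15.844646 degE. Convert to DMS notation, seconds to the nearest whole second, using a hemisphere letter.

Lat: 0.538480° → 32.30880′; 0.30880 × 60 = 18.53″
Longitude: whole degrees 15; 50.67876′ → 50′ and 40.73″

54°32′19″ N, 15°50′41″ E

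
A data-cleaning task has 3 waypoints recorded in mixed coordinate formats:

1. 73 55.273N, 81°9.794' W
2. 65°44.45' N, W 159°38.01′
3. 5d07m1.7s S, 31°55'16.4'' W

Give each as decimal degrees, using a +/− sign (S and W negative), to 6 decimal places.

Point 1:
  φ: 55.273′ = 0.921217°; total 73.9212167
  N ⇒ keep positive
  Lon: 9.794′ = 0.163233°; total 81.1632333
  W → negative
Point 2:
  Latitude: 44.45′ = 0.740833°; total 65.7408333
  N ⇒ keep positive
  Lon: 38.01′ = 0.633500°; total 159.6335000
  W → negative
Point 3:
  Lat: 5 + 7/60 + 1.7/3600 = 5.1171389
  hemisphere S, so the sign is −
  Lon: 31° + 55/60 + 16.4/3600 = 31 + 0.916667 + 0.004556 = 31.9212222
  W → negative

1. 73.921217, -81.163233
2. 65.740833, -159.633500
3. -5.117139, -31.921222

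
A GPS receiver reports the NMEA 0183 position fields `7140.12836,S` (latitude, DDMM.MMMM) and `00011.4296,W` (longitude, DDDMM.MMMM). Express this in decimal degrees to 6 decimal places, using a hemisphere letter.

71.668806° S, 0.190493° W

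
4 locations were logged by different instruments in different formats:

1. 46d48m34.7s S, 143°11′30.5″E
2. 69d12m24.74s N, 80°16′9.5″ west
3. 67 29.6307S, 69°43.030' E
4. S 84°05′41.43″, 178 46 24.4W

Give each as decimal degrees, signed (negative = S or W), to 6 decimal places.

1. -46.809639, 143.191806
2. 69.206872, -80.269306
3. -67.493845, 69.717167
4. -84.094842, -178.773444

Point 1:
  φ: 46 + 48/60 + 34.7/3600 = 46.8096389
  S → negative
  λ: 143° + 11/60 + 30.5/3600 = 143 + 0.183333 + 0.008472 = 143.1918056
  E ⇒ keep positive
Point 2:
  Latitude: 12′ + 24.74″ = 12.41233′; 69 + 12.41233/60 = 69.2068722
  N → positive
  Longitude: 80 + 16/60 + 9.5/3600 = 80.2693056
  W → negative
Point 3:
  φ: 29.6307′ = 0.493845°; total 67.4938450
  hemisphere S, so the sign is −
  Lon: 43.03′ = 0.717167°; total 69.7171667
  E ⇒ keep positive
Point 4:
  φ: 5′ + 41.43″ = 5.69050′; 84 + 5.69050/60 = 84.0948417
  S → negative
  λ: 178 + 46/60 + 24.4/3600 = 178.7734444
  hemisphere W, so the sign is −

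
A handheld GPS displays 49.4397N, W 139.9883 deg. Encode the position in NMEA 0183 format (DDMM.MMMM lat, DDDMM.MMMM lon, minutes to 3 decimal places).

4926.382,N / 13959.298,W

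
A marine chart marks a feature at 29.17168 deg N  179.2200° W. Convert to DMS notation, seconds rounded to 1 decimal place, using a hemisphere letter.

29°10′18.0″ N, 179°13′12.0″ W

Latitude: 0.171680 × 60 = 10.30080′ → 10′, remainder × 60 = 18.048″
λ: whole degrees 179; 13.20000′ → 13′ and 12.000″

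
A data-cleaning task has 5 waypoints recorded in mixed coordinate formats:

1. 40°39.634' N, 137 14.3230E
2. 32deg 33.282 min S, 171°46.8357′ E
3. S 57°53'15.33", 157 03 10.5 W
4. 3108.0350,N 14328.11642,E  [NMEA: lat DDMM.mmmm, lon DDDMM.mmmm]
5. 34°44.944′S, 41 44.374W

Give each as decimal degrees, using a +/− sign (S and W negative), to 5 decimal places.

1. 40.66057, 137.23872
2. -32.55470, 171.78060
3. -57.88759, -157.05292
4. 31.13392, 143.46861
5. -34.74907, -41.73957

Point 1:
  Latitude: 40 + 39.634/60 = 40.660567
  N → positive
  Longitude: 137 + 14.323/60 = 137.238717
  E ⇒ keep positive
Point 2:
  Latitude: 33.282′ = 0.554700°; total 32.554700
  hemisphere S, so the sign is −
  Longitude: 46.8357′ = 0.780595°; total 171.780595
  E ⇒ keep positive
Point 3:
  φ: 57 + 53/60 + 15.33/3600 = 57.887592
  hemisphere S, so the sign is −
  Lon: 157° + 3/60 + 10.5/3600 = 157 + 0.050000 + 0.002917 = 157.052917
  W ⇒ negate
Point 4:
  Lat: degrees = first 2 digits = 31, minutes = 8.035; 31 + 8.035/60 = 31.133917
  N ⇒ keep positive
  λ: degrees = first 3 digits = 143, minutes = 28.11642; 143 + 28.11642/60 = 143.468607
  E ⇒ keep positive
Point 5:
  φ: 34 + 44.944/60 = 34.749067
  hemisphere S, so the sign is −
  Longitude: 44.374′ = 0.739567°; total 41.739567
  hemisphere W, so the sign is −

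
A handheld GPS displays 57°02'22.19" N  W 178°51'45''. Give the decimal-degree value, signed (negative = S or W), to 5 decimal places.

57.03950, -178.86250

φ: 2′ + 22.19″ = 2.36983′; 57 + 2.36983/60 = 57.039497
N → positive
Lon: 178° + 51/60 + 45/3600 = 178 + 0.850000 + 0.012500 = 178.862500
hemisphere W, so the sign is −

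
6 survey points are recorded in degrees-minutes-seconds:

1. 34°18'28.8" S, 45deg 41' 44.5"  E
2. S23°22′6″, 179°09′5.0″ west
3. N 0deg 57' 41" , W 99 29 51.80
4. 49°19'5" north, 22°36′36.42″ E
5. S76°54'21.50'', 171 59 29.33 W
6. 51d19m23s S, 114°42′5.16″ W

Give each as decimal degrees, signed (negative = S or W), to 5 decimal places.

1. -34.30800, 45.69569
2. -23.36833, -179.15139
3. 0.96139, -99.49772
4. 49.31806, 22.61012
5. -76.90597, -171.99148
6. -51.32306, -114.70143

Point 1:
  Lat: 34° + 18/60 + 28.8/3600 = 34 + 0.300000 + 0.008000 = 34.308000
  S ⇒ negate
  Longitude: 45° + 41/60 + 44.5/3600 = 45 + 0.683333 + 0.012361 = 45.695694
  E ⇒ keep positive
Point 2:
  Latitude: 22′ + 6″ = 22.10000′; 23 + 22.10000/60 = 23.368333
  hemisphere S, so the sign is −
  λ: 179° + 9/60 + 5/3600 = 179 + 0.150000 + 0.001389 = 179.151389
  W ⇒ negate
Point 3:
  φ: 57′ + 41″ = 57.68333′; 0 + 57.68333/60 = 0.961389
  N → positive
  Longitude: 99 + 29/60 + 51.8/3600 = 99.497722
  W ⇒ negate
Point 4:
  φ: 49° + 19/60 + 5/3600 = 49 + 0.316667 + 0.001389 = 49.318056
  N ⇒ keep positive
  Lon: 36′ + 36.42″ = 36.60700′; 22 + 36.60700/60 = 22.610117
  E ⇒ keep positive
Point 5:
  Latitude: 76° + 54/60 + 21.5/3600 = 76 + 0.900000 + 0.005972 = 76.905972
  S → negative
  Longitude: 171° + 59/60 + 29.33/3600 = 171 + 0.983333 + 0.008147 = 171.991481
  W → negative
Point 6:
  φ: 19′ + 23″ = 19.38333′; 51 + 19.38333/60 = 51.323056
  S → negative
  λ: 114° + 42/60 + 5.16/3600 = 114 + 0.700000 + 0.001433 = 114.701433
  W → negative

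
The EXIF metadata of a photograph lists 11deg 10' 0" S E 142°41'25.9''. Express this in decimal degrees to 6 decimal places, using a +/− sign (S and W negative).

-11.166667, 142.690528

Lat: 10′ + 0″ = 10.00000′; 11 + 10.00000/60 = 11.1666667
S → negative
Longitude: 142° + 41/60 + 25.9/3600 = 142 + 0.683333 + 0.007194 = 142.6905278
E → positive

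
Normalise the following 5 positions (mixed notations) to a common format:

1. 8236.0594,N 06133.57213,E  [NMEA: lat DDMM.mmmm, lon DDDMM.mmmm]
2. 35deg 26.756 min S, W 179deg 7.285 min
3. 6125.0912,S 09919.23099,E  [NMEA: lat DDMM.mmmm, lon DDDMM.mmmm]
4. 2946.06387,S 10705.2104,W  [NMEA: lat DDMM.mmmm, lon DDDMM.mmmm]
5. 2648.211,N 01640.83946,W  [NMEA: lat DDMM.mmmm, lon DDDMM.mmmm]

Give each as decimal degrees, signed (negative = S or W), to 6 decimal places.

Point 1:
  Latitude: split at 2 digits → 82° and 36.0594′; 82 + 36.0594/60 = 82.6009900
  N → positive
  Longitude: split at 3 digits → 061° and 33.57213′; 61 + 33.57213/60 = 61.5595355
  E → positive
Point 2:
  Latitude: 26.756′ = 0.445933°; total 35.4459333
  S ⇒ negate
  Lon: 7.285′ = 0.121417°; total 179.1214167
  W ⇒ negate
Point 3:
  φ: split at 2 digits → 61° and 25.0912′; 61 + 25.0912/60 = 61.4181867
  hemisphere S, so the sign is −
  λ: split at 3 digits → 099° and 19.23099′; 99 + 19.23099/60 = 99.3205165
  E ⇒ keep positive
Point 4:
  φ: degrees = first 2 digits = 29, minutes = 46.06387; 29 + 46.06387/60 = 29.7677312
  S ⇒ negate
  Longitude: degrees = first 3 digits = 107, minutes = 5.2104; 107 + 5.2104/60 = 107.0868400
  W → negative
Point 5:
  Latitude: split at 2 digits → 26° and 48.211′; 26 + 48.211/60 = 26.8035167
  N → positive
  Lon: degrees = first 3 digits = 16, minutes = 40.83946; 16 + 40.83946/60 = 16.6806577
  W → negative

1. 82.600990, 61.559536
2. -35.445933, -179.121417
3. -61.418187, 99.320517
4. -29.767731, -107.086840
5. 26.803517, -16.680658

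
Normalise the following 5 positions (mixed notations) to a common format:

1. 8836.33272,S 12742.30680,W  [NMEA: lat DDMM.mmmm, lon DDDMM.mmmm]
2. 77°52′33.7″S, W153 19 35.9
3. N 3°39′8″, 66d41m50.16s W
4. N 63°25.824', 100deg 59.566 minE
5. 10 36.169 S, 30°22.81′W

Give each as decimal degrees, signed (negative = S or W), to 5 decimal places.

1. -88.60555, -127.70511
2. -77.87603, -153.32664
3. 3.65222, -66.69727
4. 63.43040, 100.99277
5. -10.60282, -30.38017

Point 1:
  φ: split at 2 digits → 88° and 36.33272′; 88 + 36.33272/60 = 88.605545
  S ⇒ negate
  Lon: split at 3 digits → 127° and 42.3068′; 127 + 42.3068/60 = 127.705113
  W ⇒ negate
Point 2:
  Latitude: 52′ + 33.7″ = 52.56167′; 77 + 52.56167/60 = 77.876028
  S → negative
  Lon: 19′ + 35.9″ = 19.59833′; 153 + 19.59833/60 = 153.326639
  hemisphere W, so the sign is −
Point 3:
  Lat: 3 + 39/60 + 8/3600 = 3.652222
  N → positive
  Longitude: 66 + 41/60 + 50.16/3600 = 66.697267
  W ⇒ negate
Point 4:
  φ: 25.824′ = 0.430400°; total 63.430400
  N ⇒ keep positive
  Longitude: 59.566′ = 0.992767°; total 100.992767
  E → positive
Point 5:
  Lat: 36.169′ = 0.602817°; total 10.602817
  hemisphere S, so the sign is −
  λ: 22.81′ = 0.380167°; total 30.380167
  hemisphere W, so the sign is −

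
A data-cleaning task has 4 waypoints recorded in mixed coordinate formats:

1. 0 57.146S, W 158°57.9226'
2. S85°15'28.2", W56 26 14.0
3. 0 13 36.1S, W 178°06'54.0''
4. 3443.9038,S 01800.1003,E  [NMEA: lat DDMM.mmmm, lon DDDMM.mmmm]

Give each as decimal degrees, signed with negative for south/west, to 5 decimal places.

1. -0.95243, -158.96538
2. -85.25783, -56.43722
3. -0.22669, -178.11500
4. -34.73173, 18.00167

Point 1:
  Lat: 57.146′ = 0.952433°; total 0.952433
  hemisphere S, so the sign is −
  Lon: 57.9226′ = 0.965377°; total 158.965377
  W → negative
Point 2:
  Lat: 85° + 15/60 + 28.2/3600 = 85 + 0.250000 + 0.007833 = 85.257833
  S → negative
  λ: 26′ + 14″ = 26.23333′; 56 + 26.23333/60 = 56.437222
  hemisphere W, so the sign is −
Point 3:
  φ: 0 + 13/60 + 36.1/3600 = 0.226694
  hemisphere S, so the sign is −
  Longitude: 178 + 6/60 + 54/3600 = 178.115000
  hemisphere W, so the sign is −
Point 4:
  Lat: degrees = first 2 digits = 34, minutes = 43.9038; 34 + 43.9038/60 = 34.731730
  hemisphere S, so the sign is −
  Lon: degrees = first 3 digits = 18, minutes = 0.1003; 18 + 0.1003/60 = 18.001672
  E ⇒ keep positive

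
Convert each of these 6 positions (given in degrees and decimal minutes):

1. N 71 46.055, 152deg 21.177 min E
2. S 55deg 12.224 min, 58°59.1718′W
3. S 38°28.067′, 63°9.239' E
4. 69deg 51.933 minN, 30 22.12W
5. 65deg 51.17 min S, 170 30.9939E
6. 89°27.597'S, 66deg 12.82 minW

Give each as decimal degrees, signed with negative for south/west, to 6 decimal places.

1. 71.767583, 152.352950
2. -55.203733, -58.986197
3. -38.467783, 63.153983
4. 69.865550, -30.368667
5. -65.852833, 170.516565
6. -89.459950, -66.213667

Point 1:
  φ: 46.055′ = 0.767583°; total 71.7675833
  N ⇒ keep positive
  Longitude: 152 + 21.177/60 = 152.3529500
  E → positive
Point 2:
  Latitude: 12.224′ = 0.203733°; total 55.2037333
  S → negative
  Lon: 59.1718′ = 0.986197°; total 58.9861967
  hemisphere W, so the sign is −
Point 3:
  φ: 28.067′ = 0.467783°; total 38.4677833
  S → negative
  Lon: 9.239′ = 0.153983°; total 63.1539833
  E ⇒ keep positive
Point 4:
  Lat: 69 + 51.933/60 = 69.8655500
  N ⇒ keep positive
  Lon: 22.12′ = 0.368667°; total 30.3686667
  W ⇒ negate
Point 5:
  Lat: 51.17′ = 0.852833°; total 65.8528333
  S ⇒ negate
  Longitude: 30.9939′ = 0.516565°; total 170.5165650
  E ⇒ keep positive
Point 6:
  φ: 89 + 27.597/60 = 89.4599500
  S ⇒ negate
  Longitude: 12.82′ = 0.213667°; total 66.2136667
  W ⇒ negate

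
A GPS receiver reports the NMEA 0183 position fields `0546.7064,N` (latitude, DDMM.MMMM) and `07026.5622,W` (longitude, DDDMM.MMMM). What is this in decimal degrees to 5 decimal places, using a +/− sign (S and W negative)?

Lat: split at 2 digits → 05° and 46.7064′; 5 + 46.7064/60 = 5.778440
N → positive
Longitude: split at 3 digits → 070° and 26.5622′; 70 + 26.5622/60 = 70.442703
W → negative

5.77844, -70.44270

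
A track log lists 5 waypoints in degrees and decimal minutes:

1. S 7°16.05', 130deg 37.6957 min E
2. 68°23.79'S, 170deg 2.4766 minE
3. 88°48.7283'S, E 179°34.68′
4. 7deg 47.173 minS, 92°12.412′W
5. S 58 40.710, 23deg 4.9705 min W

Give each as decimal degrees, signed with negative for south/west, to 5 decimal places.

1. -7.26750, 130.62826
2. -68.39650, 170.04128
3. -88.81214, 179.57800
4. -7.78622, -92.20687
5. -58.67850, -23.08284

Point 1:
  Lat: 7 + 16.05/60 = 7.267500
  hemisphere S, so the sign is −
  Longitude: 130 + 37.6957/60 = 130.628262
  E ⇒ keep positive
Point 2:
  Latitude: 68 + 23.79/60 = 68.396500
  S → negative
  λ: 2.4766′ = 0.041277°; total 170.041277
  E → positive
Point 3:
  φ: 88 + 48.7283/60 = 88.812138
  S → negative
  λ: 179 + 34.68/60 = 179.578000
  E → positive
Point 4:
  φ: 47.173′ = 0.786217°; total 7.786217
  hemisphere S, so the sign is −
  Longitude: 12.412′ = 0.206867°; total 92.206867
  W ⇒ negate
Point 5:
  Lat: 40.71′ = 0.678500°; total 58.678500
  hemisphere S, so the sign is −
  λ: 23 + 4.9705/60 = 23.082842
  W → negative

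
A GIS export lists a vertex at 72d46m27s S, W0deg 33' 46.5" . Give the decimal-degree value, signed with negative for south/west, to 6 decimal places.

Lat: 46′ + 27″ = 46.45000′; 72 + 46.45000/60 = 72.7741667
hemisphere S, so the sign is −
Lon: 0° + 33/60 + 46.5/3600 = 0 + 0.550000 + 0.012917 = 0.5629167
W ⇒ negate

-72.774167, -0.562917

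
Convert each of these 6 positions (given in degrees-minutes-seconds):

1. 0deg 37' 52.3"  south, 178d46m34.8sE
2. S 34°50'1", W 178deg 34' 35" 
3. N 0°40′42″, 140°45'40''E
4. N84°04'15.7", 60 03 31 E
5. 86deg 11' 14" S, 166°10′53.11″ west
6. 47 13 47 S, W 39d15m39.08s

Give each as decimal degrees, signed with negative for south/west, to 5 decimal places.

1. -0.63119, 178.77633
2. -34.83361, -178.57639
3. 0.67833, 140.76111
4. 84.07103, 60.05861
5. -86.18722, -166.18142
6. -47.22972, -39.26086

Point 1:
  Lat: 0 + 37/60 + 52.3/3600 = 0.631194
  S → negative
  λ: 46′ + 34.8″ = 46.58000′; 178 + 46.58000/60 = 178.776333
  E → positive
Point 2:
  Lat: 50′ + 1″ = 50.01667′; 34 + 50.01667/60 = 34.833611
  S → negative
  λ: 178 + 34/60 + 35/3600 = 178.576389
  W → negative
Point 3:
  φ: 0° + 40/60 + 42/3600 = 0 + 0.666667 + 0.011667 = 0.678333
  N → positive
  λ: 45′ + 40″ = 45.66667′; 140 + 45.66667/60 = 140.761111
  E ⇒ keep positive
Point 4:
  φ: 84° + 4/60 + 15.7/3600 = 84 + 0.066667 + 0.004361 = 84.071028
  N → positive
  Lon: 3′ + 31″ = 3.51667′; 60 + 3.51667/60 = 60.058611
  E ⇒ keep positive
Point 5:
  Latitude: 86° + 11/60 + 14/3600 = 86 + 0.183333 + 0.003889 = 86.187222
  S ⇒ negate
  Lon: 166° + 10/60 + 53.11/3600 = 166 + 0.166667 + 0.014753 = 166.181419
  W ⇒ negate
Point 6:
  Latitude: 47 + 13/60 + 47/3600 = 47.229722
  hemisphere S, so the sign is −
  λ: 15′ + 39.08″ = 15.65133′; 39 + 15.65133/60 = 39.260856
  W → negative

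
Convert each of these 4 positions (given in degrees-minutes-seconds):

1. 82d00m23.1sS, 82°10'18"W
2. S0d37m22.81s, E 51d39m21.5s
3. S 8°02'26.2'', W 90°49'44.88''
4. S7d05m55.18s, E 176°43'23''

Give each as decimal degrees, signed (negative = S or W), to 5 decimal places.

1. -82.00642, -82.17167
2. -0.62300, 51.65597
3. -8.04061, -90.82913
4. -7.09866, 176.72306

Point 1:
  Latitude: 82 + 0/60 + 23.1/3600 = 82.006417
  hemisphere S, so the sign is −
  Lon: 10′ + 18″ = 10.30000′; 82 + 10.30000/60 = 82.171667
  W → negative
Point 2:
  Lat: 0° + 37/60 + 22.81/3600 = 0 + 0.616667 + 0.006336 = 0.623003
  hemisphere S, so the sign is −
  Lon: 51° + 39/60 + 21.5/3600 = 51 + 0.650000 + 0.005972 = 51.655972
  E → positive
Point 3:
  φ: 2′ + 26.2″ = 2.43667′; 8 + 2.43667/60 = 8.040611
  S → negative
  Lon: 49′ + 44.88″ = 49.74800′; 90 + 49.74800/60 = 90.829133
  hemisphere W, so the sign is −
Point 4:
  Lat: 7° + 5/60 + 55.18/3600 = 7 + 0.083333 + 0.015328 = 7.098661
  hemisphere S, so the sign is −
  Lon: 43′ + 23″ = 43.38333′; 176 + 43.38333/60 = 176.723056
  E ⇒ keep positive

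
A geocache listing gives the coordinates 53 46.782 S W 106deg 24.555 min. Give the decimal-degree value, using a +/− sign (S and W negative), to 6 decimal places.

Latitude: 53 + 46.782/60 = 53.7797000
S → negative
Longitude: 106 + 24.555/60 = 106.4092500
W ⇒ negate

-53.779700, -106.409250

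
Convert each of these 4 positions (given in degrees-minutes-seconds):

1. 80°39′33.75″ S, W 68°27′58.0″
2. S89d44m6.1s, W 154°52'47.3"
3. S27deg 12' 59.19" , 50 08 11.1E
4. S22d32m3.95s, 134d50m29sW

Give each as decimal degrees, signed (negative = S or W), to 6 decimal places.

1. -80.659375, -68.466111
2. -89.735028, -154.879806
3. -27.216442, 50.136417
4. -22.534431, -134.841389

Point 1:
  φ: 80 + 39/60 + 33.75/3600 = 80.6593750
  hemisphere S, so the sign is −
  Lon: 68 + 27/60 + 58/3600 = 68.4661111
  hemisphere W, so the sign is −
Point 2:
  Lat: 89° + 44/60 + 6.1/3600 = 89 + 0.733333 + 0.001694 = 89.7350278
  S ⇒ negate
  Longitude: 52′ + 47.3″ = 52.78833′; 154 + 52.78833/60 = 154.8798056
  W → negative
Point 3:
  φ: 12′ + 59.19″ = 12.98650′; 27 + 12.98650/60 = 27.2164417
  hemisphere S, so the sign is −
  λ: 50 + 8/60 + 11.1/3600 = 50.1364167
  E ⇒ keep positive
Point 4:
  Lat: 22° + 32/60 + 3.95/3600 = 22 + 0.533333 + 0.001097 = 22.5344306
  S → negative
  Longitude: 50′ + 29″ = 50.48333′; 134 + 50.48333/60 = 134.8413889
  W → negative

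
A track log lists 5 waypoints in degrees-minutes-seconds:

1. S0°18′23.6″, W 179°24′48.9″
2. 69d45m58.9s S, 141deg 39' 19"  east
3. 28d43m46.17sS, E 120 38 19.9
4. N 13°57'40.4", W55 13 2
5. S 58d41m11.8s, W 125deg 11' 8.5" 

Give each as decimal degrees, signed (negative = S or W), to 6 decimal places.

1. -0.306556, -179.413583
2. -69.766361, 141.655278
3. -28.729492, 120.638861
4. 13.961222, -55.217222
5. -58.686611, -125.185694

Point 1:
  Latitude: 0° + 18/60 + 23.6/3600 = 0 + 0.300000 + 0.006556 = 0.3065556
  S → negative
  Longitude: 179 + 24/60 + 48.9/3600 = 179.4135833
  hemisphere W, so the sign is −
Point 2:
  Lat: 45′ + 58.9″ = 45.98167′; 69 + 45.98167/60 = 69.7663611
  S → negative
  Longitude: 39′ + 19″ = 39.31667′; 141 + 39.31667/60 = 141.6552778
  E ⇒ keep positive
Point 3:
  φ: 28 + 43/60 + 46.17/3600 = 28.7294917
  S → negative
  Lon: 120 + 38/60 + 19.9/3600 = 120.6388611
  E → positive
Point 4:
  φ: 57′ + 40.4″ = 57.67333′; 13 + 57.67333/60 = 13.9612222
  N ⇒ keep positive
  λ: 55° + 13/60 + 2/3600 = 55 + 0.216667 + 0.000556 = 55.2172222
  W → negative
Point 5:
  φ: 58° + 41/60 + 11.8/3600 = 58 + 0.683333 + 0.003278 = 58.6866111
  hemisphere S, so the sign is −
  Lon: 11′ + 8.5″ = 11.14167′; 125 + 11.14167/60 = 125.1856944
  W → negative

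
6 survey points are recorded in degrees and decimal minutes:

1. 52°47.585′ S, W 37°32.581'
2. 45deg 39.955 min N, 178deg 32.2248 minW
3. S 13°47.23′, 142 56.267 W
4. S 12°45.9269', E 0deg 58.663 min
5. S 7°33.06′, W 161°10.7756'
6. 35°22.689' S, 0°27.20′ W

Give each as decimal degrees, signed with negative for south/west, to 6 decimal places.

1. -52.793083, -37.543017
2. 45.665917, -178.537080
3. -13.787167, -142.937783
4. -12.765448, 0.977717
5. -7.551000, -161.179593
6. -35.378150, -0.453333

Point 1:
  Lat: 52 + 47.585/60 = 52.7930833
  S → negative
  λ: 37 + 32.581/60 = 37.5430167
  W ⇒ negate
Point 2:
  Latitude: 45 + 39.955/60 = 45.6659167
  N → positive
  Lon: 178 + 32.2248/60 = 178.5370800
  W ⇒ negate
Point 3:
  φ: 13 + 47.23/60 = 13.7871667
  S ⇒ negate
  Lon: 142 + 56.267/60 = 142.9377833
  W → negative
Point 4:
  Lat: 45.9269′ = 0.765448°; total 12.7654483
  hemisphere S, so the sign is −
  λ: 0 + 58.663/60 = 0.9777167
  E → positive
Point 5:
  φ: 7 + 33.06/60 = 7.5510000
  S ⇒ negate
  Longitude: 161 + 10.7756/60 = 161.1795933
  hemisphere W, so the sign is −
Point 6:
  Latitude: 22.689′ = 0.378150°; total 35.3781500
  S ⇒ negate
  Lon: 0 + 27.2/60 = 0.4533333
  hemisphere W, so the sign is −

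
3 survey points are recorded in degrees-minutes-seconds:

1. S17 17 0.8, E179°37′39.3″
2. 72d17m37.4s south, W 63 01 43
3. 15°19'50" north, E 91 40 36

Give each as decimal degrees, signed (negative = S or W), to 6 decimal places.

Point 1:
  Lat: 17 + 17/60 + 0.8/3600 = 17.2835556
  hemisphere S, so the sign is −
  λ: 37′ + 39.3″ = 37.65500′; 179 + 37.65500/60 = 179.6275833
  E → positive
Point 2:
  φ: 72 + 17/60 + 37.4/3600 = 72.2937222
  S ⇒ negate
  Longitude: 63° + 1/60 + 43/3600 = 63 + 0.016667 + 0.011944 = 63.0286111
  W ⇒ negate
Point 3:
  φ: 15 + 19/60 + 50/3600 = 15.3305556
  N → positive
  Lon: 91° + 40/60 + 36/3600 = 91 + 0.666667 + 0.010000 = 91.6766667
  E → positive

1. -17.283556, 179.627583
2. -72.293722, -63.028611
3. 15.330556, 91.676667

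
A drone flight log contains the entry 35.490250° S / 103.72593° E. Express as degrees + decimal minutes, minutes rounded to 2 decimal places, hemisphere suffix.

35° 29.42′ S, 103° 43.56′ E

φ: fractional part 0.490250 → 29.4150 minutes
λ: minutes = (103.725930 − 103) × 60 = 43.5558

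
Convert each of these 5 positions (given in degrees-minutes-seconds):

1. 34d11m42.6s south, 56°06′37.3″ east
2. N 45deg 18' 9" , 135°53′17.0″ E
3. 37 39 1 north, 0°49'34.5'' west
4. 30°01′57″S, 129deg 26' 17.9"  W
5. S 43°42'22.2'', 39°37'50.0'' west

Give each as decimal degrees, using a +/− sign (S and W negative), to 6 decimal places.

1. -34.195167, 56.110361
2. 45.302500, 135.888056
3. 37.650278, -0.826250
4. -30.032500, -129.438306
5. -43.706167, -39.630556

Point 1:
  Lat: 11′ + 42.6″ = 11.71000′; 34 + 11.71000/60 = 34.1951667
  S ⇒ negate
  Longitude: 6′ + 37.3″ = 6.62167′; 56 + 6.62167/60 = 56.1103611
  E ⇒ keep positive
Point 2:
  Lat: 18′ + 9″ = 18.15000′; 45 + 18.15000/60 = 45.3025000
  N ⇒ keep positive
  Lon: 135° + 53/60 + 17/3600 = 135 + 0.883333 + 0.004722 = 135.8880556
  E ⇒ keep positive
Point 3:
  Lat: 37 + 39/60 + 1/3600 = 37.6502778
  N → positive
  λ: 0° + 49/60 + 34.5/3600 = 0 + 0.816667 + 0.009583 = 0.8262500
  hemisphere W, so the sign is −
Point 4:
  φ: 30 + 1/60 + 57/3600 = 30.0325000
  hemisphere S, so the sign is −
  Lon: 129 + 26/60 + 17.9/3600 = 129.4383056
  hemisphere W, so the sign is −
Point 5:
  φ: 43° + 42/60 + 22.2/3600 = 43 + 0.700000 + 0.006167 = 43.7061667
  S ⇒ negate
  Longitude: 39° + 37/60 + 50/3600 = 39 + 0.616667 + 0.013889 = 39.6305556
  W ⇒ negate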